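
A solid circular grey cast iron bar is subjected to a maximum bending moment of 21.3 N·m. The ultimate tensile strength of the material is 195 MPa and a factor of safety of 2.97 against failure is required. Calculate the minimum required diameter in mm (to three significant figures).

σ_allow = 195/2.97 = 65.66 MPa.
For a solid circular section σ = 32M/(πd³), so d³ = 32M/(π σ_allow) = 32×21300/(π×65.66) = 3304 mm³.
d = 14.89 mm.

d = 14.9 mm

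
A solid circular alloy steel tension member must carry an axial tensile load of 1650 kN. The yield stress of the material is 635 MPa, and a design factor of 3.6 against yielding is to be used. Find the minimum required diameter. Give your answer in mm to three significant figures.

d = 109 mm

Allowable stress σ_allow = 635/3.6 = 176.4 MPa.
Required area A = F/σ_allow = 1650000/176.4 = 9354 mm².
A = πd²/4 → d = √(4A/π) = 109.1 mm.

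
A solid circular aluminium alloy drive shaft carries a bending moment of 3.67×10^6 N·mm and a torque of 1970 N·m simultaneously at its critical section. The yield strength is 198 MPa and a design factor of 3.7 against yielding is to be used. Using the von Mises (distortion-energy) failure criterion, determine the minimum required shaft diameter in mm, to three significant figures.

σ_allow = σ_y/n = 198/3.7 = 53.51 MPa.
For a solid shaft σ_b = 32M/(πd³) and τ = 16T/(πd³), so the von Mises stress is σ' = (16/πd³)·√(4M²+3T²).
√(4M²+3T²) = √(4×(3.670×10^6)² + 3×(1.970×10^6)²) = 8.094×10^6 N·mm.
d³ = 16×8.094×10^6/(π×53.51) = 770300 mm³.
d = 91.67 mm.

d = 91.7 mm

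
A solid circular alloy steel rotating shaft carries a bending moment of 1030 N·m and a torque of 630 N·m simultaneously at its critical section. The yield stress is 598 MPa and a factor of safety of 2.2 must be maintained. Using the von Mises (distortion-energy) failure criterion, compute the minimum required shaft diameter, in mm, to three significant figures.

σ_allow = σ_y/n = 598/2.2 = 271.8 MPa.
For a solid shaft σ_b = 32M/(πd³) and τ = 16T/(πd³), so the von Mises stress is σ' = (16/πd³)·√(4M²+3T²).
√(4M²+3T²) = √(4×(1.030×10^6)² + 3×(630000)²) = 2.331×10^6 N·mm.
d³ = 16×2.331×10^6/(π×271.8) = 43680 mm³.
d = 35.22 mm.

d = 35.2 mm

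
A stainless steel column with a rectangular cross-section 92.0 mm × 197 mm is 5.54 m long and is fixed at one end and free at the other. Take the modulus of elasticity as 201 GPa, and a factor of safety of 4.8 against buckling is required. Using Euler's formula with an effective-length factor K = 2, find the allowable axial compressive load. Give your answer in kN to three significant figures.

P_allow = 43.0 kN

Buckling occurs about the weak axis: I_min = h·b³/12 = 197×92.0³/12 = 1.278×10^7 mm⁴ (b = 92.0 mm is the smaller dimension).
Effective length L_e = KL = 2×5.54 m = 11080 mm.
Euler critical load P_cr = π²EI/L_e² = π²×201000×1.278×10^7/11080² = 206600 N.
P_allow = P_cr/n = 206600/4.8 = 43040 N.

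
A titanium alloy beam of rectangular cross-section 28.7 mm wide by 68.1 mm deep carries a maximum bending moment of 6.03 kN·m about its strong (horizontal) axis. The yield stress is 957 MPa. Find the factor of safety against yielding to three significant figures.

n = 3.52

Section modulus S = bh²/6 = 28.7×68.1²/6 = 22180 mm³.
σ = M/S = 6030000/22180 = 271.8 MPa.
n = 957/271.8 = 3.521.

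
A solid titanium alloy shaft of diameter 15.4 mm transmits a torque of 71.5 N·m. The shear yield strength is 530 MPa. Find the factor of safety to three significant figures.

n = 5.32

τ = 16T/(πd³) = 16×71500/(π×15.4³) = 99.70 MPa.
n = τ_limit/τ = 530/99.70 = 5.316.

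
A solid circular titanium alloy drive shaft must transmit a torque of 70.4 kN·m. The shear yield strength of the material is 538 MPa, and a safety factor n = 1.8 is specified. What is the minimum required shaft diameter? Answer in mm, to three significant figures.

d = 106 mm

Allowable shear stress τ_allow = 538/1.8 = 298.9 MPa.
For a solid shaft τ = 16T/(πd³), so d³ = 16T/(π τ_allow) = 16×7.0400×10^7/(π×298.9) = 1.200×10^6 mm³.
d = (1.200×10^6)^(1/3) = 106.3 mm.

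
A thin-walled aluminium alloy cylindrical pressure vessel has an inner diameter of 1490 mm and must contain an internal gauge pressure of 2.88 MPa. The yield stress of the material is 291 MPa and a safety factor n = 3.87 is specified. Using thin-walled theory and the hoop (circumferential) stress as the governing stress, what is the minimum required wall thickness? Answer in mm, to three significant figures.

σ_allow = 291/3.87 = 75.19 MPa.
Hoop stress σ_h = pD/(2t), so t = pD/(2σ_allow) = 2.88×1490/(2×75.19) = 28.53 mm.

t = 28.5 mm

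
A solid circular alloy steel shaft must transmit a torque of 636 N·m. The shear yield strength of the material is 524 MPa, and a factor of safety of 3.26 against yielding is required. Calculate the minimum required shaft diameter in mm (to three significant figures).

d = 27.2 mm

Allowable shear stress τ_allow = 524/3.26 = 160.7 MPa.
For a solid shaft τ = 16T/(πd³), so d³ = 16T/(π τ_allow) = 16×636000/(π×160.7) = 20150 mm³.
d = (20150)^(1/3) = 27.21 mm.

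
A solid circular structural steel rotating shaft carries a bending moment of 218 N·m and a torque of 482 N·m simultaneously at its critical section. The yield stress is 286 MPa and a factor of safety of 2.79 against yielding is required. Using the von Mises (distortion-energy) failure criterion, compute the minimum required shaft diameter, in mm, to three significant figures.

σ_allow = σ_y/n = 286/2.79 = 102.5 MPa.
For a solid shaft σ_b = 32M/(πd³) and τ = 16T/(πd³), so the von Mises stress is σ' = (16/πd³)·√(4M²+3T²).
√(4M²+3T²) = √(4×(218000)² + 3×(482000)²) = 941800 N·mm.
d³ = 16×941800/(π×102.5) = 46790 mm³.
d = 36.04 mm.

d = 36.0 mm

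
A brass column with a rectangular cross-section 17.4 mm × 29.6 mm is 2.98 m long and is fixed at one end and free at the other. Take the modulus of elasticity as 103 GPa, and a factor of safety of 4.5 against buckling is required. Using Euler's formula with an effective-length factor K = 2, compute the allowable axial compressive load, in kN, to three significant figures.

P_allow = 0.0826 kN

Buckling occurs about the weak axis: I_min = h·b³/12 = 29.6×17.4³/12 = 12990 mm⁴ (b = 17.4 mm is the smaller dimension).
Effective length L_e = KL = 2×2.98 m = 5960 mm.
Euler critical load P_cr = π²EI/L_e² = π²×103000×12990/5960² = 371.9 N.
P_allow = P_cr/n = 371.9/4.5 = 82.64 N.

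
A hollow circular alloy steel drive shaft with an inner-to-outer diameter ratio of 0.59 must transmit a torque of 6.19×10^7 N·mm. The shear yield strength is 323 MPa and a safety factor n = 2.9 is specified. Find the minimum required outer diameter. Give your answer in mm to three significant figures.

d_o = 148 mm

τ_allow = 323/2.9 = 111.4 MPa.
For a hollow shaft τ = 16T/[πd_o³(1−k⁴)] with k = 0.59, so 1−k⁴ = 0.8788.
d_o³ = 16T/[π τ_allow (1−k⁴)] = 16×6.1900×10^7/(π×111.4×0.8788) = 3.221×10^6 mm³.
d_o = 147.7 mm.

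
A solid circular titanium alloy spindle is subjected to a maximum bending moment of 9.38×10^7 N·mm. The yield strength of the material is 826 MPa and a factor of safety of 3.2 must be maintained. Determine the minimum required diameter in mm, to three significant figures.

d = 155 mm

σ_allow = 826/3.2 = 258.1 MPa.
For a solid circular section σ = 32M/(πd³), so d³ = 32M/(π σ_allow) = 32×9.3800×10^7/(π×258.1) = 3.701×10^6 mm³.
d = 154.7 mm.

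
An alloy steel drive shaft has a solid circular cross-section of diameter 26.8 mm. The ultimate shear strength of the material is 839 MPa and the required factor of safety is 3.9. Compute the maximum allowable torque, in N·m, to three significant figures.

T_allow = 813 N·m

τ_allow = 839/3.9 = 215.1 MPa.
For a solid shaft T_allow = τ_allow·πd³/16; πd³/16 = π×26.8³/16 = 3779 mm³.
T_allow = 215.1×3779 = 813100 N·mm = 813.1 N·m.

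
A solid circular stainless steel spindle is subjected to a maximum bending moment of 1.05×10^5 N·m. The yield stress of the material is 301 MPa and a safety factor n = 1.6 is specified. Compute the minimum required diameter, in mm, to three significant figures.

σ_allow = 301/1.6 = 188.1 MPa.
For a solid circular section σ = 32M/(πd³), so d³ = 32M/(π σ_allow) = 32×1.0500×10^8/(π×188.1) = 5.685×10^6 mm³.
d = 178.5 mm.

d = 178 mm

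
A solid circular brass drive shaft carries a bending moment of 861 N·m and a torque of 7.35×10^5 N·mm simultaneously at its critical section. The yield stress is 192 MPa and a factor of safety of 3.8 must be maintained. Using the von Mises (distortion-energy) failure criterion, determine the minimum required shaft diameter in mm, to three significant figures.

σ_allow = σ_y/n = 192/3.8 = 50.53 MPa.
For a solid shaft σ_b = 32M/(πd³) and τ = 16T/(πd³), so the von Mises stress is σ' = (16/πd³)·√(4M²+3T²).
√(4M²+3T²) = √(4×(861000)² + 3×(735000)²) = 2.141×10^6 N·mm.
d³ = 16×2.141×10^6/(π×50.53) = 215900 mm³.
d = 59.99 mm.

d = 60.0 mm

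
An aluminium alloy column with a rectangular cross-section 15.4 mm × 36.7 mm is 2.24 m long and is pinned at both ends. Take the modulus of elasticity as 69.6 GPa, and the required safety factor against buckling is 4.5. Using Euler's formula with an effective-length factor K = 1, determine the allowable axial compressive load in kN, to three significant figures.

Buckling occurs about the weak axis: I_min = h·b³/12 = 36.7×15.4³/12 = 11170 mm⁴ (b = 15.4 mm is the smaller dimension).
Effective length L_e = KL = 1×2.24 m = 2240 mm.
Euler critical load P_cr = π²EI/L_e² = π²×69600×11170/2240² = 1529 N.
P_allow = P_cr/n = 1529/4.5 = 339.8 N.

P_allow = 0.340 kN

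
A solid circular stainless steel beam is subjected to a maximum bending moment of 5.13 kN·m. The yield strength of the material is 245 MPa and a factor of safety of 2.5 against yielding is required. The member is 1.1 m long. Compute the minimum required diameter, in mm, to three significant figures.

σ_allow = 245/2.5 = 98.00 MPa.
For a solid circular section σ = 32M/(πd³), so d³ = 32M/(π σ_allow) = 32×5130000/(π×98.00) = 533200 mm³.
d = 81.09 mm.

d = 81.1 mm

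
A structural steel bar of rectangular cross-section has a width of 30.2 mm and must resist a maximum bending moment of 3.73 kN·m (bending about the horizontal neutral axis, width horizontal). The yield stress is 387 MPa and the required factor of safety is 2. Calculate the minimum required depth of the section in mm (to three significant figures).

h = 61.9 mm

σ_allow = 387/2 = 193.5 MPa.
For a rectangular section σ = 6M/(bh²), so h² = 6M/(b σ_allow) = 6×3730000/(30.2×193.5) = 3830 mm².
h = 61.89 mm.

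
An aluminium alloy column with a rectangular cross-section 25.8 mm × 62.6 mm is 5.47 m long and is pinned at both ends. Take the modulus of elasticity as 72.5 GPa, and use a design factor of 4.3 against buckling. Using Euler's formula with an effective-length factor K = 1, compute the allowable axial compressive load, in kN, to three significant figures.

P_allow = 0.498 kN

Buckling occurs about the weak axis: I_min = h·b³/12 = 62.6×25.8³/12 = 89590 mm⁴ (b = 25.8 mm is the smaller dimension).
Effective length L_e = KL = 1×5.47 m = 5470 mm.
Euler critical load P_cr = π²EI/L_e² = π²×72500×89590/5470² = 2142 N.
P_allow = P_cr/n = 2142/4.3 = 498.2 N.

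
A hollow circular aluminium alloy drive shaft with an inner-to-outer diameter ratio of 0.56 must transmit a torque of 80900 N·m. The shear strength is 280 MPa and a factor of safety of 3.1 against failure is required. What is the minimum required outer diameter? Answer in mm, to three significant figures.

d_o = 172 mm

τ_allow = 280/3.1 = 90.32 MPa.
For a hollow shaft τ = 16T/[πd_o³(1−k⁴)] with k = 0.56, so 1−k⁴ = 0.9017.
d_o³ = 16T/[π τ_allow (1−k⁴)] = 16×8.0900×10^7/(π×90.32×0.9017) = 5.059×10^6 mm³.
d_o = 171.7 mm.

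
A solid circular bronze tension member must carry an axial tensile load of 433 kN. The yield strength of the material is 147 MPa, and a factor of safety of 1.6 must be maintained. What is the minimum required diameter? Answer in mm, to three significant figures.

d = 77.5 mm

Allowable stress σ_allow = 147/1.6 = 91.88 MPa.
Required area A = F/σ_allow = 433000/91.88 = 4713 mm².
A = πd²/4 → d = √(4A/π) = 77.46 mm.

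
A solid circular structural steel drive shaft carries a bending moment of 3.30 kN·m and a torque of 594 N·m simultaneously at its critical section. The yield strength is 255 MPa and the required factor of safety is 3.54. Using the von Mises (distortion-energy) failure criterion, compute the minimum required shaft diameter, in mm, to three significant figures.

d = 77.9 mm

σ_allow = σ_y/n = 255/3.54 = 72.03 MPa.
For a solid shaft σ_b = 32M/(πd³) and τ = 16T/(πd³), so the von Mises stress is σ' = (16/πd³)·√(4M²+3T²).
√(4M²+3T²) = √(4×(3.300×10^6)² + 3×(594000)²) = 6.680×10^6 N·mm.
d³ = 16×6.680×10^6/(π×72.03) = 472300 mm³.
d = 77.87 mm.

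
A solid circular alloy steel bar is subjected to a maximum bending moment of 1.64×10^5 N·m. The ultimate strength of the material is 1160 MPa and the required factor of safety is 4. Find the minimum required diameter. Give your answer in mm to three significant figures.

d = 179 mm

σ_allow = 1160/4 = 290.0 MPa.
For a solid circular section σ = 32M/(πd³), so d³ = 32M/(π σ_allow) = 32×1.6400×10^8/(π×290.0) = 5.760×10^6 mm³.
d = 179.3 mm.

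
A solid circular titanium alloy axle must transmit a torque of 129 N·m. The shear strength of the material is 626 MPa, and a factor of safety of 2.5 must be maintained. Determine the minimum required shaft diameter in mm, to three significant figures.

Allowable shear stress τ_allow = 626/2.5 = 250.4 MPa.
For a solid shaft τ = 16T/(πd³), so d³ = 16T/(π τ_allow) = 16×129000/(π×250.4) = 2624 mm³.
d = (2624)^(1/3) = 13.79 mm.

d = 13.8 mm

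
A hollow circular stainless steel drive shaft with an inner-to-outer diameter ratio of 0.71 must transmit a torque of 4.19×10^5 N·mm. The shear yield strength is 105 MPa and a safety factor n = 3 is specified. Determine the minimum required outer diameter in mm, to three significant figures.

d_o = 43.4 mm

τ_allow = 105/3 = 35.00 MPa.
For a hollow shaft τ = 16T/[πd_o³(1−k⁴)] with k = 0.71, so 1−k⁴ = 0.7459.
d_o³ = 16T/[π τ_allow (1−k⁴)] = 16×419000/(π×35.00×0.7459) = 81740 mm³.
d_o = 43.40 mm.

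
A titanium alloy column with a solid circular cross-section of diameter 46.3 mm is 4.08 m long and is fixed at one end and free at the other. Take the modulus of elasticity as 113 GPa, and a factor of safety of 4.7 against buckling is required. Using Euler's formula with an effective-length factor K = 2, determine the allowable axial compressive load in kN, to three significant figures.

I = πd⁴/64 = π×46.3⁴/64 = 225600 mm⁴.
Effective length L_e = KL = 2×4.08 m = 8160 mm.
Euler critical load P_cr = π²EI/L_e² = π²×113000×225600/8160² = 3778 N.
P_allow = P_cr/n = 3778/4.7 = 803.9 N.

P_allow = 0.804 kN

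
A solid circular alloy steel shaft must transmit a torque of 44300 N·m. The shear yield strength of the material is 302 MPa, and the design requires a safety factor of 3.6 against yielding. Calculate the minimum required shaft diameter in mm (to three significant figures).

d = 139 mm

Allowable shear stress τ_allow = 302/3.6 = 83.89 MPa.
For a solid shaft τ = 16T/(πd³), so d³ = 16T/(π τ_allow) = 16×4.4300×10^7/(π×83.89) = 2.689×10^6 mm³.
d = (2.689×10^6)^(1/3) = 139.1 mm.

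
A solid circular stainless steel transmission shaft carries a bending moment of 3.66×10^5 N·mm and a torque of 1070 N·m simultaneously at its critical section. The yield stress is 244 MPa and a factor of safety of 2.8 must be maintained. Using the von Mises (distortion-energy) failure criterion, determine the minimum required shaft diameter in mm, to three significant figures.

σ_allow = σ_y/n = 244/2.8 = 87.14 MPa.
For a solid shaft σ_b = 32M/(πd³) and τ = 16T/(πd³), so the von Mises stress is σ' = (16/πd³)·√(4M²+3T²).
√(4M²+3T²) = √(4×(366000)² + 3×(1.070×10^6)²) = 1.993×10^6 N·mm.
d³ = 16×1.993×10^6/(π×87.14) = 116500 mm³.
d = 48.83 mm.

d = 48.8 mm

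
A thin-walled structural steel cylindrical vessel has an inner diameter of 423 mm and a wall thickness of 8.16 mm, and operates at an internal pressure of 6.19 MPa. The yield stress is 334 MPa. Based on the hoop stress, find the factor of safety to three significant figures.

σ_h = pD/(2t) = 6.19×423/(2×8.16) = 160.4 MPa.
n = 334/160.4 = 2.082.

n = 2.08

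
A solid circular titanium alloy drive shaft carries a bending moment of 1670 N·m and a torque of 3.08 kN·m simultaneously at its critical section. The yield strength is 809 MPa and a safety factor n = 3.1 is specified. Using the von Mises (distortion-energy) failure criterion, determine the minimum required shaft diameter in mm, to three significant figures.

σ_allow = σ_y/n = 809/3.1 = 261.0 MPa.
For a solid shaft σ_b = 32M/(πd³) and τ = 16T/(πd³), so the von Mises stress is σ' = (16/πd³)·√(4M²+3T²).
√(4M²+3T²) = √(4×(1.670×10^6)² + 3×(3.080×10^6)²) = 6.294×10^6 N·mm.
d³ = 16×6.294×10^6/(π×261.0) = 122800 mm³.
d = 49.71 mm.

d = 49.7 mm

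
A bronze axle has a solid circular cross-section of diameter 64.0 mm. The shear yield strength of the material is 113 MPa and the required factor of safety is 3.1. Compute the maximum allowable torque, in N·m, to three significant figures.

T_allow = 1880 N·m

τ_allow = 113/3.1 = 36.45 MPa.
For a solid shaft T_allow = τ_allow·πd³/16; πd³/16 = π×64.0³/16 = 51470 mm³.
T_allow = 36.45×51470 = 1.876×10^6 N·mm = 1876 N·m.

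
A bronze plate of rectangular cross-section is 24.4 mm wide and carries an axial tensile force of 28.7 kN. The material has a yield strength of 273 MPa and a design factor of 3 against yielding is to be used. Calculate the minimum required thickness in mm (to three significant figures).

σ_allow = 273/3 = 91.00 MPa.
Required area A = F/σ_allow = 28700/91.00 = 315.4 mm².
t = A/w = 315.4/24.4 = 12.93 mm.

t = 12.9 mm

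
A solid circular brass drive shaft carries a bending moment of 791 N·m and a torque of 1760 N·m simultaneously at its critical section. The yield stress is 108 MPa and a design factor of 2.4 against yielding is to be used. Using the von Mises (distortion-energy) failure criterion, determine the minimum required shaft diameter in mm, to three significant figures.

d = 73.0 mm

σ_allow = σ_y/n = 108/2.4 = 45.00 MPa.
For a solid shaft σ_b = 32M/(πd³) and τ = 16T/(πd³), so the von Mises stress is σ' = (16/πd³)·√(4M²+3T²).
√(4M²+3T²) = √(4×(791000)² + 3×(1.760×10^6)²) = 3.434×10^6 N·mm.
d³ = 16×3.434×10^6/(π×45.00) = 388700 mm³.
d = 72.98 mm.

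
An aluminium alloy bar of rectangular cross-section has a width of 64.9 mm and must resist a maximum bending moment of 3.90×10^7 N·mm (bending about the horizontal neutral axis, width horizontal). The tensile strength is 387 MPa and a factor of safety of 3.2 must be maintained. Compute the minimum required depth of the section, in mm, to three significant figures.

h = 173 mm

σ_allow = 387/3.2 = 120.9 MPa.
For a rectangular section σ = 6M/(bh²), so h² = 6M/(b σ_allow) = 6×3.9000×10^7/(64.9×120.9) = 29810 mm².
h = 172.7 mm.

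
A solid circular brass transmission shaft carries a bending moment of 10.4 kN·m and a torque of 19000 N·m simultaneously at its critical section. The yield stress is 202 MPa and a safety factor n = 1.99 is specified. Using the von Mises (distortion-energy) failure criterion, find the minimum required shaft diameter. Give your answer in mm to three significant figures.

σ_allow = σ_y/n = 202/1.99 = 101.5 MPa.
For a solid shaft σ_b = 32M/(πd³) and τ = 16T/(πd³), so the von Mises stress is σ' = (16/πd³)·√(4M²+3T²).
√(4M²+3T²) = √(4×(1.040×10^7)² + 3×(1.900×10^7)²) = 3.893×10^7 N·mm.
d³ = 16×3.893×10^7/(π×101.5) = 1.953×10^6 mm³.
d = 125.0 mm.

d = 125 mm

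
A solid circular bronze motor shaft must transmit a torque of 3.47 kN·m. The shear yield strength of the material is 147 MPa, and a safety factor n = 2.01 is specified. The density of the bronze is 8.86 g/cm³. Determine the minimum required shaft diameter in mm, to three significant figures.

d = 62.3 mm

Allowable shear stress τ_allow = 147/2.01 = 73.13 MPa.
For a solid shaft τ = 16T/(πd³), so d³ = 16T/(π τ_allow) = 16×3470000/(π×73.13) = 241600 mm³.
d = (241600)^(1/3) = 62.29 mm.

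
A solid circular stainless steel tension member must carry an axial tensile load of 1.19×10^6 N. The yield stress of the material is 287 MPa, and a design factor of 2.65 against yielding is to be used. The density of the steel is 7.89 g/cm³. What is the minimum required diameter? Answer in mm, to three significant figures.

Allowable stress σ_allow = 287/2.65 = 108.3 MPa.
Required area A = F/σ_allow = 1190000/108.3 = 10990 mm².
A = πd²/4 → d = √(4A/π) = 118.3 mm.

d = 118 mm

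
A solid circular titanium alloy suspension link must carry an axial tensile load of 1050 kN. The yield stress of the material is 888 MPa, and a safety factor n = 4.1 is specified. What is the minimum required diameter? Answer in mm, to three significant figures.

Allowable stress σ_allow = 888/4.1 = 216.6 MPa.
Required area A = F/σ_allow = 1050000/216.6 = 4848 mm².
A = πd²/4 → d = √(4A/π) = 78.57 mm.

d = 78.6 mm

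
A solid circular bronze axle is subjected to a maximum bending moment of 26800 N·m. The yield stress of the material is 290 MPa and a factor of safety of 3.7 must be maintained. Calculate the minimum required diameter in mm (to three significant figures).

d = 152 mm

σ_allow = 290/3.7 = 78.38 MPa.
For a solid circular section σ = 32M/(πd³), so d³ = 32M/(π σ_allow) = 32×2.6800×10^7/(π×78.38) = 3.483×10^6 mm³.
d = 151.6 mm.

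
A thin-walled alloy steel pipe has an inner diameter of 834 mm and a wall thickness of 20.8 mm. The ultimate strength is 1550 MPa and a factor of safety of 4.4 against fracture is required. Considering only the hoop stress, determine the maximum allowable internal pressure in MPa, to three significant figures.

p_allow = 17.6 MPa

σ_allow = 1550/4.4 = 352.3 MPa.
σ_h = pD/(2t) → p_allow = 2σ_allow t/D = 2×352.3×20.8/834 = 17.57 MPa.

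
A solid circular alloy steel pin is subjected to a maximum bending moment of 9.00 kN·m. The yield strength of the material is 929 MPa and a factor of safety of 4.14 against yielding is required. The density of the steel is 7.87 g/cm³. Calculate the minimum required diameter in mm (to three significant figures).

d = 74.2 mm

σ_allow = 929/4.14 = 224.4 MPa.
For a solid circular section σ = 32M/(πd³), so d³ = 32M/(π σ_allow) = 32×9000000/(π×224.4) = 408500 mm³.
d = 74.20 mm.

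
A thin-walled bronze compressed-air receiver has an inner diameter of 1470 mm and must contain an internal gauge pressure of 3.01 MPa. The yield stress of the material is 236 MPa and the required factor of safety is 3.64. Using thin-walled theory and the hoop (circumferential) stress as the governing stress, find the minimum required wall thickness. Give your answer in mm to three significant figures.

t = 34.1 mm

σ_allow = 236/3.64 = 64.84 MPa.
Hoop stress σ_h = pD/(2t), so t = pD/(2σ_allow) = 3.01×1470/(2×64.84) = 34.12 mm.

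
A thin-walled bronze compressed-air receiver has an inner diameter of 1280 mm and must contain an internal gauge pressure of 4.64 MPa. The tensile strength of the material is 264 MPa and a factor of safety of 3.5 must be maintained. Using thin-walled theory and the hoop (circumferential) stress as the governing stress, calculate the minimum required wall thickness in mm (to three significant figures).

σ_allow = 264/3.5 = 75.43 MPa.
Hoop stress σ_h = pD/(2t), so t = pD/(2σ_allow) = 4.64×1280/(2×75.43) = 39.37 mm.

t = 39.4 mm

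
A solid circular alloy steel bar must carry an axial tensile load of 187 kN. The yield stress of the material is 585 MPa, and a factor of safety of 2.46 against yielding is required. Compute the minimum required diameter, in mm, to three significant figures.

d = 31.6 mm

Allowable stress σ_allow = 585/2.46 = 237.8 MPa.
Required area A = F/σ_allow = 187000/237.8 = 786.4 mm².
A = πd²/4 → d = √(4A/π) = 31.64 mm.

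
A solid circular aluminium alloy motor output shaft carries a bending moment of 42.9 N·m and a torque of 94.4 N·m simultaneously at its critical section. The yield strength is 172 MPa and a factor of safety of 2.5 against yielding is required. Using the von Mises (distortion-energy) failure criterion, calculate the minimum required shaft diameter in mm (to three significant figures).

d = 23.9 mm

σ_allow = σ_y/n = 172/2.5 = 68.80 MPa.
For a solid shaft σ_b = 32M/(πd³) and τ = 16T/(πd³), so the von Mises stress is σ' = (16/πd³)·√(4M²+3T²).
√(4M²+3T²) = √(4×(42900)² + 3×(94400)²) = 184700 N·mm.
d³ = 16×184700/(π×68.80) = 13670 mm³.
d = 23.91 mm.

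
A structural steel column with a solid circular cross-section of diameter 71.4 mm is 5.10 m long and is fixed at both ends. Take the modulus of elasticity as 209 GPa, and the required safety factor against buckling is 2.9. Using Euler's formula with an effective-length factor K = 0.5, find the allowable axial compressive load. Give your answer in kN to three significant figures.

P_allow = 140 kN

I = πd⁴/64 = π×71.4⁴/64 = 1.276×10^6 mm⁴.
Effective length L_e = KL = 0.5×5.10 m = 2550 mm.
Euler critical load P_cr = π²EI/L_e² = π²×209000×1.276×10^6/2550² = 404700 N.
P_allow = P_cr/n = 404700/2.9 = 139600 N.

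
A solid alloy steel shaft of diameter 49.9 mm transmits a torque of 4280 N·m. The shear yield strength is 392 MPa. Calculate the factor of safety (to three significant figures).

n = 2.23

τ = 16T/(πd³) = 16×4280000/(π×49.9³) = 175.4 MPa.
n = τ_limit/τ = 392/175.4 = 2.234.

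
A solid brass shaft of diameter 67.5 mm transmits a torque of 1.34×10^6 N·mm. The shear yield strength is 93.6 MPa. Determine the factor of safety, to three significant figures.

τ = 16T/(πd³) = 16×1340000/(π×67.5³) = 22.19 MPa.
n = τ_limit/τ = 93.6/22.19 = 4.218.

n = 4.22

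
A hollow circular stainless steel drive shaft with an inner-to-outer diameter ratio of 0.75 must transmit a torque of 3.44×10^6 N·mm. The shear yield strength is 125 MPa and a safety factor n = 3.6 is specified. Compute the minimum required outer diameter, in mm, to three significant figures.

τ_allow = 125/3.6 = 34.72 MPa.
For a hollow shaft τ = 16T/[πd_o³(1−k⁴)] with k = 0.75, so 1−k⁴ = 0.6836.
d_o³ = 16T/[π τ_allow (1−k⁴)] = 16×3440000/(π×34.72×0.6836) = 738100 mm³.
d_o = 90.37 mm.

d_o = 90.4 mm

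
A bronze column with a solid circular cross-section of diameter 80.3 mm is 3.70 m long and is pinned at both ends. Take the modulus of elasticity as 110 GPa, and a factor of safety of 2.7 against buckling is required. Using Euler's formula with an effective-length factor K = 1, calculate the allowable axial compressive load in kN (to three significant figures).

I = πd⁴/64 = π×80.3⁴/64 = 2.041×10^6 mm⁴.
Effective length L_e = KL = 1×3.70 m = 3700 mm.
Euler critical load P_cr = π²EI/L_e² = π²×110000×2.041×10^6/3700² = 161900 N.
P_allow = P_cr/n = 161900/2.7 = 59950 N.

P_allow = 59.9 kN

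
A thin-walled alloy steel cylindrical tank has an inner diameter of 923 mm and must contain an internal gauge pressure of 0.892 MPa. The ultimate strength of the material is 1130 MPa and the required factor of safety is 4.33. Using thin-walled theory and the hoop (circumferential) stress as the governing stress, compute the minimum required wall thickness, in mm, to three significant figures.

σ_allow = 1130/4.33 = 261.0 MPa.
Hoop stress σ_h = pD/(2t), so t = pD/(2σ_allow) = 0.892×923/(2×261.0) = 1.577 mm.

t = 1.58 mm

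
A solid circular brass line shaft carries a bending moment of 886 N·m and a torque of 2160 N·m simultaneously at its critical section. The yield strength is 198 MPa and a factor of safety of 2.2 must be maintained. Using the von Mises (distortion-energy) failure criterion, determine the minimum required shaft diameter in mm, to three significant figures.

σ_allow = σ_y/n = 198/2.2 = 90.00 MPa.
For a solid shaft σ_b = 32M/(πd³) and τ = 16T/(πd³), so the von Mises stress is σ' = (16/πd³)·√(4M²+3T²).
√(4M²+3T²) = √(4×(886000)² + 3×(2.160×10^6)²) = 4.140×10^6 N·mm.
d³ = 16×4.140×10^6/(π×90.00) = 234300 mm³.
d = 61.64 mm.

d = 61.6 mm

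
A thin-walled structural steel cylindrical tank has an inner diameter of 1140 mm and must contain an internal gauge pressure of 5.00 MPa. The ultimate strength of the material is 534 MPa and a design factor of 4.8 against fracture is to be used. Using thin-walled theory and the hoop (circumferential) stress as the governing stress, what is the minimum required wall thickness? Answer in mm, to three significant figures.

σ_allow = 534/4.8 = 111.2 MPa.
Hoop stress σ_h = pD/(2t), so t = pD/(2σ_allow) = 5.00×1140/(2×111.2) = 25.62 mm.

t = 25.6 mm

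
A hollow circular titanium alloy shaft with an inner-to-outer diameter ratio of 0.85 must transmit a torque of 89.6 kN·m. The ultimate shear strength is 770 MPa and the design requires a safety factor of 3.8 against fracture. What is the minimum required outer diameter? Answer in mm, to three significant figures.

d_o = 168 mm

τ_allow = 770/3.8 = 202.6 MPa.
For a hollow shaft τ = 16T/[πd_o³(1−k⁴)] with k = 0.85, so 1−k⁴ = 0.4780.
d_o³ = 16T/[π τ_allow (1−k⁴)] = 16×8.9600×10^7/(π×202.6×0.4780) = 4.711×10^6 mm³.
d_o = 167.6 mm.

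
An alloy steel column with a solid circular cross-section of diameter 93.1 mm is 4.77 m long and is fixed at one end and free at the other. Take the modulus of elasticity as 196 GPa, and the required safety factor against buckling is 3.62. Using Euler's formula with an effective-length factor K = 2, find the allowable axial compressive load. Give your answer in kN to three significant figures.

P_allow = 21.7 kN

I = πd⁴/64 = π×93.1⁴/64 = 3.688×10^6 mm⁴.
Effective length L_e = KL = 2×4.77 m = 9540 mm.
Euler critical load P_cr = π²EI/L_e² = π²×196000×3.688×10^6/9540² = 78380 N.
P_allow = P_cr/n = 78380/3.62 = 21650 N.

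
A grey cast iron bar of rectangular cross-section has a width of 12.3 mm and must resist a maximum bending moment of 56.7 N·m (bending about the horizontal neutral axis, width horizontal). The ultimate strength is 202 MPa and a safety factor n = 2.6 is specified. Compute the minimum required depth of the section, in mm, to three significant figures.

h = 18.9 mm

σ_allow = 202/2.6 = 77.69 MPa.
For a rectangular section σ = 6M/(bh²), so h² = 6M/(b σ_allow) = 6×56700/(12.3×77.69) = 356.0 mm².
h = 18.87 mm.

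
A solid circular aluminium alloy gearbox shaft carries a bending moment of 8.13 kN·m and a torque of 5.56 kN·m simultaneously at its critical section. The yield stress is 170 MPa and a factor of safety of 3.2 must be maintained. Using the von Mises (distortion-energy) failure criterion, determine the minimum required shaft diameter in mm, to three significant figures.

σ_allow = σ_y/n = 170/3.2 = 53.12 MPa.
For a solid shaft σ_b = 32M/(πd³) and τ = 16T/(πd³), so the von Mises stress is σ' = (16/πd³)·√(4M²+3T²).
√(4M²+3T²) = √(4×(8.130×10^6)² + 3×(5.560×10^6)²) = 1.890×10^7 N·mm.
d³ = 16×1.890×10^7/(π×53.12) = 1.812×10^6 mm³.
d = 121.9 mm.

d = 122 mm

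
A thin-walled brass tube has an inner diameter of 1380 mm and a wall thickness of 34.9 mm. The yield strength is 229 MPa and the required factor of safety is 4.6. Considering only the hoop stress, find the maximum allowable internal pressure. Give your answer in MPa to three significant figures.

σ_allow = 229/4.6 = 49.78 MPa.
σ_h = pD/(2t) → p_allow = 2σ_allow t/D = 2×49.78×34.9/1380 = 2.518 MPa.

p_allow = 2.52 MPa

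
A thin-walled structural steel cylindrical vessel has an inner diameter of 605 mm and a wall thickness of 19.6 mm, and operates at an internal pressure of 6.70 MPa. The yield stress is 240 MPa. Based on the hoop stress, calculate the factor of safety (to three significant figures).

n = 2.32

σ_h = pD/(2t) = 6.70×605/(2×19.6) = 103.4 MPa.
n = 240/103.4 = 2.321.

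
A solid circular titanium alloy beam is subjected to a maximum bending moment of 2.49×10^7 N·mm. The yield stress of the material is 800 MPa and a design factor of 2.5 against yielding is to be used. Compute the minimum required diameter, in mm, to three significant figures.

d = 92.5 mm

σ_allow = 800/2.5 = 320.0 MPa.
For a solid circular section σ = 32M/(πd³), so d³ = 32M/(π σ_allow) = 32×2.4900×10^7/(π×320.0) = 792600 mm³.
d = 92.54 mm.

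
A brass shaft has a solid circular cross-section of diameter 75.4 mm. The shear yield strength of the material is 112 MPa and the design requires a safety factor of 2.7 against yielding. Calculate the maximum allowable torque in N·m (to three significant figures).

τ_allow = 112/2.7 = 41.48 MPa.
For a solid shaft T_allow = τ_allow·πd³/16; πd³/16 = π×75.4³/16 = 84170 mm³.
T_allow = 41.48×84170 = 3.491×10^6 N·mm = 3491 N·m.

T_allow = 3490 N·m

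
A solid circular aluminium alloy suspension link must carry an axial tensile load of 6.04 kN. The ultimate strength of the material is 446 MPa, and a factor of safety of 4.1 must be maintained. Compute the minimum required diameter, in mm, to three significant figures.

d = 8.41 mm

Allowable stress σ_allow = 446/4.1 = 108.8 MPa.
Required area A = F/σ_allow = 6040.0/108.8 = 55.52 mm².
A = πd²/4 → d = √(4A/π) = 8.408 mm.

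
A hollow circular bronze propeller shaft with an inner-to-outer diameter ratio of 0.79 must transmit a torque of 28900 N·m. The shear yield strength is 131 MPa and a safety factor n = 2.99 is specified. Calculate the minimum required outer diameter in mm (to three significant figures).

d_o = 177 mm

τ_allow = 131/2.99 = 43.81 MPa.
For a hollow shaft τ = 16T/[πd_o³(1−k⁴)] with k = 0.79, so 1−k⁴ = 0.6105.
d_o³ = 16T/[π τ_allow (1−k⁴)] = 16×2.8900×10^7/(π×43.81×0.6105) = 5.503×10^6 mm³.
d_o = 176.5 mm.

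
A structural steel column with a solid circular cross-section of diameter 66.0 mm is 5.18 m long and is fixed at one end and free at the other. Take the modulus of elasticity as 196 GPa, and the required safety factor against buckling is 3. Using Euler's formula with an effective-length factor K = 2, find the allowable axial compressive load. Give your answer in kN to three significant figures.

P_allow = 5.60 kN

I = πd⁴/64 = π×66.0⁴/64 = 931400 mm⁴.
Effective length L_e = KL = 2×5.18 m = 10360 mm.
Euler critical load P_cr = π²EI/L_e² = π²×196000×931400/10360² = 16790 N.
P_allow = P_cr/n = 16790/3 = 5596 N.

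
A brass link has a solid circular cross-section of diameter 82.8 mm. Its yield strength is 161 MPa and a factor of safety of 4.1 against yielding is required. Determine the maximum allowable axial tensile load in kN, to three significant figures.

σ_allow = 161/4.1 = 39.27 MPa.
A = πd²/4 = π×82.8²/4 = 5385 mm².
F_allow = σ_allow × A = 39.27×5385 = 211400 N.

F_allow = 211 kN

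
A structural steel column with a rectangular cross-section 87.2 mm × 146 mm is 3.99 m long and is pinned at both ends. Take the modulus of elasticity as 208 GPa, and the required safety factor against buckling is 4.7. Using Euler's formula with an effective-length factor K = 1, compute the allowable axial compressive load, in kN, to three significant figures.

Buckling occurs about the weak axis: I_min = h·b³/12 = 146×87.2³/12 = 8.067×10^6 mm⁴ (b = 87.2 mm is the smaller dimension).
Effective length L_e = KL = 1×3.99 m = 3990 mm.
Euler critical load P_cr = π²EI/L_e² = π²×208000×8.067×10^6/3990² = 1.040×10^6 N.
P_allow = P_cr/n = 1.040×10^6/4.7 = 221300 N.

P_allow = 221 kN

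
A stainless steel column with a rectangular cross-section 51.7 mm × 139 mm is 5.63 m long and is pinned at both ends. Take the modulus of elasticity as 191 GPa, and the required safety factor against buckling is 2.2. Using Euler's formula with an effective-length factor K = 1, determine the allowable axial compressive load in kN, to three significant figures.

Buckling occurs about the weak axis: I_min = h·b³/12 = 139×51.7³/12 = 1.601×10^6 mm⁴ (b = 51.7 mm is the smaller dimension).
Effective length L_e = KL = 1×5.63 m = 5630 mm.
Euler critical load P_cr = π²EI/L_e² = π²×191000×1.601×10^6/5630² = 95200 N.
P_allow = P_cr/n = 95200/2.2 = 43270 N.

P_allow = 43.3 kN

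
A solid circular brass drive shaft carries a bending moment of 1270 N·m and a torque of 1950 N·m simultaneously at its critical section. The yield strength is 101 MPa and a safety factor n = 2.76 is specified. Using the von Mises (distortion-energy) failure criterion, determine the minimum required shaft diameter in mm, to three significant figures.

d = 83.8 mm

σ_allow = σ_y/n = 101/2.76 = 36.59 MPa.
For a solid shaft σ_b = 32M/(πd³) and τ = 16T/(πd³), so the von Mises stress is σ' = (16/πd³)·√(4M²+3T²).
√(4M²+3T²) = √(4×(1.270×10^6)² + 3×(1.950×10^6)²) = 4.226×10^6 N·mm.
d³ = 16×4.226×10^6/(π×36.59) = 588100 mm³.
d = 83.78 mm.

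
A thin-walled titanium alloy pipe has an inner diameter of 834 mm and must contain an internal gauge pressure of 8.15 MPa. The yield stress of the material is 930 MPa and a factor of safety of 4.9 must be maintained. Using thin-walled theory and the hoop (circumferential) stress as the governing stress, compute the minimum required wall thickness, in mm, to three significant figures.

σ_allow = 930/4.9 = 189.8 MPa.
Hoop stress σ_h = pD/(2t), so t = pD/(2σ_allow) = 8.15×834/(2×189.8) = 17.91 mm.

t = 17.9 mm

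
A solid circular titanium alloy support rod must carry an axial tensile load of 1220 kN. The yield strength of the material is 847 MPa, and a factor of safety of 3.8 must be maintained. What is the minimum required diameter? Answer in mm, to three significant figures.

d = 83.5 mm

Allowable stress σ_allow = 847/3.8 = 222.9 MPa.
Required area A = F/σ_allow = 1220000/222.9 = 5473 mm².
A = πd²/4 → d = √(4A/π) = 83.48 mm.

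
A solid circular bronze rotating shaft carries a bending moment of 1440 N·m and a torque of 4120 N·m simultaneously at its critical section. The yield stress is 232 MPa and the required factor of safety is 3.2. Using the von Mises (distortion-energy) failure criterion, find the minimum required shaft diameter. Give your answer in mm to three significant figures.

σ_allow = σ_y/n = 232/3.2 = 72.50 MPa.
For a solid shaft σ_b = 32M/(πd³) and τ = 16T/(πd³), so the von Mises stress is σ' = (16/πd³)·√(4M²+3T²).
√(4M²+3T²) = √(4×(1.440×10^6)² + 3×(4.120×10^6)²) = 7.695×10^6 N·mm.
d³ = 16×7.695×10^6/(π×72.50) = 540600 mm³.
d = 81.46 mm.

d = 81.5 mm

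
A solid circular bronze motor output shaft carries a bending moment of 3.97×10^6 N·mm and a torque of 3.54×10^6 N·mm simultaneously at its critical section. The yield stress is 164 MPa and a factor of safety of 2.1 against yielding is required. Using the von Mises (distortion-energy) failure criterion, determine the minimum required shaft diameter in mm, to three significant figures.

σ_allow = σ_y/n = 164/2.1 = 78.10 MPa.
For a solid shaft σ_b = 32M/(πd³) and τ = 16T/(πd³), so the von Mises stress is σ' = (16/πd³)·√(4M²+3T²).
√(4M²+3T²) = √(4×(3.970×10^6)² + 3×(3.540×10^6)²) = 1.003×10^7 N·mm.
d³ = 16×1.003×10^7/(π×78.10) = 654200 mm³.
d = 86.81 mm.

d = 86.8 mm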